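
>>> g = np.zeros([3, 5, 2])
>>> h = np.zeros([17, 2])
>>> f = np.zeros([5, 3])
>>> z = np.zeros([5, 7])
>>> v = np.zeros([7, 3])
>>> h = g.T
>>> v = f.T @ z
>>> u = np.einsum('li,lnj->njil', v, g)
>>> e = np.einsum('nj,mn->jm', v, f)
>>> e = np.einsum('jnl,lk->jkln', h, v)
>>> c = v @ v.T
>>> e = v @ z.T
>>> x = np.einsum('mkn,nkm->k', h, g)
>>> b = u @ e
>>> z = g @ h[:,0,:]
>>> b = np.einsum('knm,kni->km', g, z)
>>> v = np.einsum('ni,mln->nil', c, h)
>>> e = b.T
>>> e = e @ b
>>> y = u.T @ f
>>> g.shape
(3, 5, 2)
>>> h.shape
(2, 5, 3)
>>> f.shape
(5, 3)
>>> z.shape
(3, 5, 3)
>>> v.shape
(3, 3, 5)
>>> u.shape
(5, 2, 7, 3)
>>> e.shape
(2, 2)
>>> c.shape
(3, 3)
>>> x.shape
(5,)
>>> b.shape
(3, 2)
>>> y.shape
(3, 7, 2, 3)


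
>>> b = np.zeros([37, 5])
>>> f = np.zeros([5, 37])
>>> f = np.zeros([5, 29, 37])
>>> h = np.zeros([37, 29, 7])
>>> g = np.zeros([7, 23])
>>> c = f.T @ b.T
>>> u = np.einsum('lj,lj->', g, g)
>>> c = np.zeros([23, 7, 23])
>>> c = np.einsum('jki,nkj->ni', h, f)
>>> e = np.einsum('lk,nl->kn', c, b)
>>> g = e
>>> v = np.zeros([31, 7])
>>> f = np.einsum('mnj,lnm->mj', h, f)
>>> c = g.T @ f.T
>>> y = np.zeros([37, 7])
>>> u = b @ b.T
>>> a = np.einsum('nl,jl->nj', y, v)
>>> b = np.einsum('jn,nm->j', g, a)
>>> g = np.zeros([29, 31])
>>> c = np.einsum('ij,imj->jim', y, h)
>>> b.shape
(7,)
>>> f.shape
(37, 7)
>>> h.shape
(37, 29, 7)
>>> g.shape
(29, 31)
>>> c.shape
(7, 37, 29)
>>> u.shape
(37, 37)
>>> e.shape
(7, 37)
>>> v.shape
(31, 7)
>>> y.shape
(37, 7)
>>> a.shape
(37, 31)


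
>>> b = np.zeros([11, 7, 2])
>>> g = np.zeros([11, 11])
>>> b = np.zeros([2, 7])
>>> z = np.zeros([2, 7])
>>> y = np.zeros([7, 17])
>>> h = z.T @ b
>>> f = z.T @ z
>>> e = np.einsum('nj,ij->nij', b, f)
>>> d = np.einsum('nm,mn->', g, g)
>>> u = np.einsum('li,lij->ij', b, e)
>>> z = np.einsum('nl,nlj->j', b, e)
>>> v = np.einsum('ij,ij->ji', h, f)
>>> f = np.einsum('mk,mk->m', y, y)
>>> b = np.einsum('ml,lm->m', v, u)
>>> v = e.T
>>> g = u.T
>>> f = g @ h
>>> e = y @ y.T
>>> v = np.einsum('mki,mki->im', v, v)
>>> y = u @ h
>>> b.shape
(7,)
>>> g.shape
(7, 7)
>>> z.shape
(7,)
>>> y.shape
(7, 7)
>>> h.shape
(7, 7)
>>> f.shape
(7, 7)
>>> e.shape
(7, 7)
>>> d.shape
()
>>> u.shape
(7, 7)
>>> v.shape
(2, 7)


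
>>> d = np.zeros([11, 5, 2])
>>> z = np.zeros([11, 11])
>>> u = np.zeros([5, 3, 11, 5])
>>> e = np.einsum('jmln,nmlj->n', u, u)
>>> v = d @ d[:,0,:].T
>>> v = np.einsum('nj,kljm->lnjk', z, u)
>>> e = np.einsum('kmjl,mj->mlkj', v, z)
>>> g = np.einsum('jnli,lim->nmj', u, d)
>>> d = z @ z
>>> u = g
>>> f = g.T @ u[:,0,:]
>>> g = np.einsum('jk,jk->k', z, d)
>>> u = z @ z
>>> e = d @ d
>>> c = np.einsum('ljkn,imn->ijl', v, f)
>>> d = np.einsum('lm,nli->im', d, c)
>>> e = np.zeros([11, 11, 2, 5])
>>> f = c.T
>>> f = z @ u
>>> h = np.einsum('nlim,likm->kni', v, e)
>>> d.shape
(3, 11)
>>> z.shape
(11, 11)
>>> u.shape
(11, 11)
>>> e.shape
(11, 11, 2, 5)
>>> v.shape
(3, 11, 11, 5)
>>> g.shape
(11,)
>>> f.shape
(11, 11)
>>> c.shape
(5, 11, 3)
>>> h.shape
(2, 3, 11)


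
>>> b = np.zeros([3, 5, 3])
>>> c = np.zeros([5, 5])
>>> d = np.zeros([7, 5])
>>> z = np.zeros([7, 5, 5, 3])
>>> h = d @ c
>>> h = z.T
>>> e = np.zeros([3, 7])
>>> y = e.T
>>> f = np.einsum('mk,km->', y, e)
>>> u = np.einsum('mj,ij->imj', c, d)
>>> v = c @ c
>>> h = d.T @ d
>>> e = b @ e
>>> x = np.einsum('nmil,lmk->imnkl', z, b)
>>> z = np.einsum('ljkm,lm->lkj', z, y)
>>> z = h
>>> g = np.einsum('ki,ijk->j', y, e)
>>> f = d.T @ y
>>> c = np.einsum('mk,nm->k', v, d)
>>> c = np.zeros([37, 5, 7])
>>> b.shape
(3, 5, 3)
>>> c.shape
(37, 5, 7)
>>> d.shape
(7, 5)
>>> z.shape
(5, 5)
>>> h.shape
(5, 5)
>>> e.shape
(3, 5, 7)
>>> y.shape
(7, 3)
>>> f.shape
(5, 3)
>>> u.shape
(7, 5, 5)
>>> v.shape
(5, 5)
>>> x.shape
(5, 5, 7, 3, 3)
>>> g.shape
(5,)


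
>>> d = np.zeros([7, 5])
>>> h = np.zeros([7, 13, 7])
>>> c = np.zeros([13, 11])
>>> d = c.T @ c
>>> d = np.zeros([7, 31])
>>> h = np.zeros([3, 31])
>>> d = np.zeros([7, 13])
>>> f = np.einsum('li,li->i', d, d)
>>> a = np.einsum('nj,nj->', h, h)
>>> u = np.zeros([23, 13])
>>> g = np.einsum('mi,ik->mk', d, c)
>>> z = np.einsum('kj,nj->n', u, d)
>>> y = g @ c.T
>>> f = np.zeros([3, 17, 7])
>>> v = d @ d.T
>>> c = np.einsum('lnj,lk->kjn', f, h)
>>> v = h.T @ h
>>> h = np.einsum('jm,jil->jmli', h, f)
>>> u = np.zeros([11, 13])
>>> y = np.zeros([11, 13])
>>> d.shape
(7, 13)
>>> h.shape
(3, 31, 7, 17)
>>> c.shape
(31, 7, 17)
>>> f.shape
(3, 17, 7)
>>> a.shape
()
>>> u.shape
(11, 13)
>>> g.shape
(7, 11)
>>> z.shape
(7,)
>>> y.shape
(11, 13)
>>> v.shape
(31, 31)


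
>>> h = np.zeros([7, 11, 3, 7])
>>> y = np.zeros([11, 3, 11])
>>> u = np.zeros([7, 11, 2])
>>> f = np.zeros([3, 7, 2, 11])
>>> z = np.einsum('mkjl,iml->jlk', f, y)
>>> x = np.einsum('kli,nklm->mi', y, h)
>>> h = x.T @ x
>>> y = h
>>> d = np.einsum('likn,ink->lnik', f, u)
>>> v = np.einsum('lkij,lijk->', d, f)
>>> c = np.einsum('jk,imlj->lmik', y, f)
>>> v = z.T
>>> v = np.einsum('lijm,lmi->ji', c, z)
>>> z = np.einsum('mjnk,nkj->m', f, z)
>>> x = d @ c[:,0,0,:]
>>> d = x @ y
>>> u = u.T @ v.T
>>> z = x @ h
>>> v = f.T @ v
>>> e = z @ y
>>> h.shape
(11, 11)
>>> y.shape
(11, 11)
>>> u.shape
(2, 11, 3)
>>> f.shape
(3, 7, 2, 11)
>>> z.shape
(3, 11, 7, 11)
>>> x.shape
(3, 11, 7, 11)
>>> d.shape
(3, 11, 7, 11)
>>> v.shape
(11, 2, 7, 7)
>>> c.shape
(2, 7, 3, 11)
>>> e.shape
(3, 11, 7, 11)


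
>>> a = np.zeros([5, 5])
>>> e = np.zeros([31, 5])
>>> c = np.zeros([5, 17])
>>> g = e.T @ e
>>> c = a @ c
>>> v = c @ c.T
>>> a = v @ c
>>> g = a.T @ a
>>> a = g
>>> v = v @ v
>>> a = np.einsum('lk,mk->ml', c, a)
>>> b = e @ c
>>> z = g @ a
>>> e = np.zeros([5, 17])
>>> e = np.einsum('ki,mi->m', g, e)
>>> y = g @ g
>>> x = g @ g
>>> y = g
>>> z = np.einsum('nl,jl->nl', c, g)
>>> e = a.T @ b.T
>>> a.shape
(17, 5)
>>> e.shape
(5, 31)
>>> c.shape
(5, 17)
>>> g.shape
(17, 17)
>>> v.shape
(5, 5)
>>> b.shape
(31, 17)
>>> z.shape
(5, 17)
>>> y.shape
(17, 17)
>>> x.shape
(17, 17)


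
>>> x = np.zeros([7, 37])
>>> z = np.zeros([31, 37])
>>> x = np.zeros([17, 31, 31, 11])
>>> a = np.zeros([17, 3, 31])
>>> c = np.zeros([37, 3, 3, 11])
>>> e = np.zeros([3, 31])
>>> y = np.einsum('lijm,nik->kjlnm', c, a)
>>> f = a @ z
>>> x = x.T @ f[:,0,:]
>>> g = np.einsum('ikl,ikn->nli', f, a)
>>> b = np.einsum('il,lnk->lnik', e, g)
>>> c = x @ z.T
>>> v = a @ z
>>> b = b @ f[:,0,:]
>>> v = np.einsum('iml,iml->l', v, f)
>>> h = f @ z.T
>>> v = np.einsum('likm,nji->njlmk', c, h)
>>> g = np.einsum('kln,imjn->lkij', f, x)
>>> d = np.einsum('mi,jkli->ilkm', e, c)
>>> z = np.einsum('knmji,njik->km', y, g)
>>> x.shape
(11, 31, 31, 37)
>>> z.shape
(31, 37)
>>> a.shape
(17, 3, 31)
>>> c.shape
(11, 31, 31, 31)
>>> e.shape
(3, 31)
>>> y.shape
(31, 3, 37, 17, 11)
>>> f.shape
(17, 3, 37)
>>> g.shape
(3, 17, 11, 31)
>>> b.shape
(31, 37, 3, 37)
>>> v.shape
(17, 3, 11, 31, 31)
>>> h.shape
(17, 3, 31)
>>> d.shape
(31, 31, 31, 3)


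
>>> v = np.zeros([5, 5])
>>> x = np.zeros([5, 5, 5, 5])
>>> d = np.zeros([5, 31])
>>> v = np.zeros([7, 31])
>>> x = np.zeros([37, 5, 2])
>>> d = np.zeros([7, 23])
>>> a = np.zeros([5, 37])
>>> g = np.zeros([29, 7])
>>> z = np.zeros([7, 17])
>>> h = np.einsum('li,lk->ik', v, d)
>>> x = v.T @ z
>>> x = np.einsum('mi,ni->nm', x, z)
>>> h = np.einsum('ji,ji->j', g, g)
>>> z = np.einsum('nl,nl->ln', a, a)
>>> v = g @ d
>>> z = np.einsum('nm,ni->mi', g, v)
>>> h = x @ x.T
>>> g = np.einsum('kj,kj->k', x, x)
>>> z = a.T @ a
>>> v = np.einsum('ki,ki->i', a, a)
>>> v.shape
(37,)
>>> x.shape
(7, 31)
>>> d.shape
(7, 23)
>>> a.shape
(5, 37)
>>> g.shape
(7,)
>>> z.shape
(37, 37)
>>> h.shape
(7, 7)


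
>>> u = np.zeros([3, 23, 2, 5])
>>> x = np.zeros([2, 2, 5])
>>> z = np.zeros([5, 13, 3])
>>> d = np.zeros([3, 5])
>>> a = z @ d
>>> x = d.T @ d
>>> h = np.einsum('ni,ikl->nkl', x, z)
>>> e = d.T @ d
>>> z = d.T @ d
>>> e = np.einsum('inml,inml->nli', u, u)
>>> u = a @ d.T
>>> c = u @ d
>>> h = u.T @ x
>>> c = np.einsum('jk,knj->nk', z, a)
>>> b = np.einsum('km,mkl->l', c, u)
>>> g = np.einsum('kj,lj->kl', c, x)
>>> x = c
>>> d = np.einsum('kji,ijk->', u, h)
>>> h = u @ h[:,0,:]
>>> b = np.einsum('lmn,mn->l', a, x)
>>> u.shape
(5, 13, 3)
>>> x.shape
(13, 5)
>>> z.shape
(5, 5)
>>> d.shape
()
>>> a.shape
(5, 13, 5)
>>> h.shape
(5, 13, 5)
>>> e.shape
(23, 5, 3)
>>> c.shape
(13, 5)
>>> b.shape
(5,)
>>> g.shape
(13, 5)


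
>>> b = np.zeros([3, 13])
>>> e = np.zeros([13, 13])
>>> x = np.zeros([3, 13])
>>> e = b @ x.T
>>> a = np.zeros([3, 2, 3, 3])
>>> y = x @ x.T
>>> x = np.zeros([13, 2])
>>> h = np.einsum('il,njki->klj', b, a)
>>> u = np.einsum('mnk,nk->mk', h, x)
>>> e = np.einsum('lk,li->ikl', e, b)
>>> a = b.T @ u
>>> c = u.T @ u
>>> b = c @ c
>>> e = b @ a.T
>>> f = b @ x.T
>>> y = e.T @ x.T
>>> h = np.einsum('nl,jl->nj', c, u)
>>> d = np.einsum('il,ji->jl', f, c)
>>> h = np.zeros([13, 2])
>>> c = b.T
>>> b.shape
(2, 2)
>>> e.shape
(2, 13)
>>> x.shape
(13, 2)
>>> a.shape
(13, 2)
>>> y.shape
(13, 13)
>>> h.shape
(13, 2)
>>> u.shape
(3, 2)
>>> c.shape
(2, 2)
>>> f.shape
(2, 13)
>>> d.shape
(2, 13)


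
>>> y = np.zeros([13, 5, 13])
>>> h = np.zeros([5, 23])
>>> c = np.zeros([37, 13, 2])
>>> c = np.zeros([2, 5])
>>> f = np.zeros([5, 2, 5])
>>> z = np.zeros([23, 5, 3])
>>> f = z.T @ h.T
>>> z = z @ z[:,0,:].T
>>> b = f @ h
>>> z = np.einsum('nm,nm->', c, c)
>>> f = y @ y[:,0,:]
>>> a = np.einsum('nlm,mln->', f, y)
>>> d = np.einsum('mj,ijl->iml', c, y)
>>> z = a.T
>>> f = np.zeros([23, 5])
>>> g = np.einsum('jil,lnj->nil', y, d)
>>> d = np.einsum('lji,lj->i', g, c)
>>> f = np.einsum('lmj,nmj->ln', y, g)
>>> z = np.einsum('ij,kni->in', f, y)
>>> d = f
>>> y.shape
(13, 5, 13)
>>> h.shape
(5, 23)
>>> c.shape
(2, 5)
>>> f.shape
(13, 2)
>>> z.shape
(13, 5)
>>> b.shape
(3, 5, 23)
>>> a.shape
()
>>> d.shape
(13, 2)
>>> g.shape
(2, 5, 13)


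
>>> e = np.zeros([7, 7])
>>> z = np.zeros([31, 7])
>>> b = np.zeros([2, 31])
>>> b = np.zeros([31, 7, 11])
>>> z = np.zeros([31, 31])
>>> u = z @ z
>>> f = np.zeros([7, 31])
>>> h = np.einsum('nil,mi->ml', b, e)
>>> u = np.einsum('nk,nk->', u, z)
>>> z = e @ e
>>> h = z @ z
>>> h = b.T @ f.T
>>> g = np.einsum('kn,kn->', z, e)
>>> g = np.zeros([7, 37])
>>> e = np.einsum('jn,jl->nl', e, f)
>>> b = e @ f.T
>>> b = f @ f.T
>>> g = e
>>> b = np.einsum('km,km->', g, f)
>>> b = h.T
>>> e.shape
(7, 31)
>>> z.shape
(7, 7)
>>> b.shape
(7, 7, 11)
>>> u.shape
()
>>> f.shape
(7, 31)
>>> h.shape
(11, 7, 7)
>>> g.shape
(7, 31)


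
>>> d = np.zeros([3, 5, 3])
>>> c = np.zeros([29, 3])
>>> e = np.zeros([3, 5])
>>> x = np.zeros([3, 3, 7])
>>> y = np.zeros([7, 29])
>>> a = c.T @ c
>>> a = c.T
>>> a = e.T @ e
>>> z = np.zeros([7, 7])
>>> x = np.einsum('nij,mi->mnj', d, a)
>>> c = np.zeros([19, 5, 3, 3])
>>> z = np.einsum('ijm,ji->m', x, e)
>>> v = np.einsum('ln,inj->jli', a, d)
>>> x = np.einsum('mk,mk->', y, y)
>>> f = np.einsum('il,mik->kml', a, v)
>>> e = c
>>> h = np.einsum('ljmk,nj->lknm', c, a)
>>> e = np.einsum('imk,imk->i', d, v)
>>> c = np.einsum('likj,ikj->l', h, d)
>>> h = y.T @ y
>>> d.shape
(3, 5, 3)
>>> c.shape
(19,)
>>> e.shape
(3,)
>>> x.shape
()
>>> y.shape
(7, 29)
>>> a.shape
(5, 5)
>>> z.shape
(3,)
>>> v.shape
(3, 5, 3)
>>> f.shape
(3, 3, 5)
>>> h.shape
(29, 29)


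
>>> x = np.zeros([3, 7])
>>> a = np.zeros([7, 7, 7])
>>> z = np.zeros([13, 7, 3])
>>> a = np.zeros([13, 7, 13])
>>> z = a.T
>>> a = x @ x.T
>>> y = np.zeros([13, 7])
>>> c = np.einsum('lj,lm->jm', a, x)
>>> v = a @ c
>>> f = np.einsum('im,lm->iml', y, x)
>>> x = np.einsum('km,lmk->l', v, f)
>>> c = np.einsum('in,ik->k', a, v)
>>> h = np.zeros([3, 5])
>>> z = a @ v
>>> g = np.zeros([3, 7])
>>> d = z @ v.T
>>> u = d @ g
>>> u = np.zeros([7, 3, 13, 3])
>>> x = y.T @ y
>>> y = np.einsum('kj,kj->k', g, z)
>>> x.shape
(7, 7)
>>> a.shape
(3, 3)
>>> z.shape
(3, 7)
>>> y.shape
(3,)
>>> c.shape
(7,)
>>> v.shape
(3, 7)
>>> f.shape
(13, 7, 3)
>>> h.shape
(3, 5)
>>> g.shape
(3, 7)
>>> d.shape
(3, 3)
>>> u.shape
(7, 3, 13, 3)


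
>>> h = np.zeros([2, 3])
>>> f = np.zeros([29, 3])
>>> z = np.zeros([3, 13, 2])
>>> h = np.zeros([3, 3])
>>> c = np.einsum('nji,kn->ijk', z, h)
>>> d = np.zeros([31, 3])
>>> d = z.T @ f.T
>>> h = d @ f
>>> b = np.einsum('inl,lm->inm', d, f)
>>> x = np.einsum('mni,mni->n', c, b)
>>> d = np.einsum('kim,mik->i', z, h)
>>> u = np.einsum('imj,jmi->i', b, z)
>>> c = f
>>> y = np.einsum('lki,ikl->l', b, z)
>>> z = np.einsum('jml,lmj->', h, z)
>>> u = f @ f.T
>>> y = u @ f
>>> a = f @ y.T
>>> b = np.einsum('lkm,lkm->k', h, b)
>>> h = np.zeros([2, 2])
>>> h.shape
(2, 2)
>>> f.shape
(29, 3)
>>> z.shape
()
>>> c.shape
(29, 3)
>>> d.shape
(13,)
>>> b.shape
(13,)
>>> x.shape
(13,)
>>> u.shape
(29, 29)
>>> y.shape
(29, 3)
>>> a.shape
(29, 29)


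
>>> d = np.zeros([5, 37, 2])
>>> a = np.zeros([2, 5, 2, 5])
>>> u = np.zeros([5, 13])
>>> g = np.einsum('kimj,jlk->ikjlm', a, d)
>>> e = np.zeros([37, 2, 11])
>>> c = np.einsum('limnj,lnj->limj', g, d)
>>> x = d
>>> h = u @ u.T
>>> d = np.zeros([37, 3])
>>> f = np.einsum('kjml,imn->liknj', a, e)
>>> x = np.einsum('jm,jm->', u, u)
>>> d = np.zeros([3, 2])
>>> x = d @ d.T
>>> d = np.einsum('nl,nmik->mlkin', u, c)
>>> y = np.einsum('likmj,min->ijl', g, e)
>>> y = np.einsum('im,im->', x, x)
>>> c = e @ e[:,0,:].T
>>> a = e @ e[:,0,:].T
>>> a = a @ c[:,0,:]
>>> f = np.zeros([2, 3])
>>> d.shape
(2, 13, 2, 5, 5)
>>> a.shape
(37, 2, 37)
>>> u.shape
(5, 13)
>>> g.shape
(5, 2, 5, 37, 2)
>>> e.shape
(37, 2, 11)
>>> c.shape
(37, 2, 37)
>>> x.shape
(3, 3)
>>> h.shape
(5, 5)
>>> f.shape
(2, 3)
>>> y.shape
()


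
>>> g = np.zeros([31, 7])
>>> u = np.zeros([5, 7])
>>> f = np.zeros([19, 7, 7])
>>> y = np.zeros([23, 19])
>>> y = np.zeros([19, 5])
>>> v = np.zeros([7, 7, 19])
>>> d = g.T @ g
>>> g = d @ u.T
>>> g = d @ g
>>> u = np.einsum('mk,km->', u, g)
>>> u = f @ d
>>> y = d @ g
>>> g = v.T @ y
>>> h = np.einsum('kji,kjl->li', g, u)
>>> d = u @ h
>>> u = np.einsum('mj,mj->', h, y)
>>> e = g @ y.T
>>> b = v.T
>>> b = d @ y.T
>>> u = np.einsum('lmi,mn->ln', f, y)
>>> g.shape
(19, 7, 5)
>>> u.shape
(19, 5)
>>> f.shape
(19, 7, 7)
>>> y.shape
(7, 5)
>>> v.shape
(7, 7, 19)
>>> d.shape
(19, 7, 5)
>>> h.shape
(7, 5)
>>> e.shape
(19, 7, 7)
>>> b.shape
(19, 7, 7)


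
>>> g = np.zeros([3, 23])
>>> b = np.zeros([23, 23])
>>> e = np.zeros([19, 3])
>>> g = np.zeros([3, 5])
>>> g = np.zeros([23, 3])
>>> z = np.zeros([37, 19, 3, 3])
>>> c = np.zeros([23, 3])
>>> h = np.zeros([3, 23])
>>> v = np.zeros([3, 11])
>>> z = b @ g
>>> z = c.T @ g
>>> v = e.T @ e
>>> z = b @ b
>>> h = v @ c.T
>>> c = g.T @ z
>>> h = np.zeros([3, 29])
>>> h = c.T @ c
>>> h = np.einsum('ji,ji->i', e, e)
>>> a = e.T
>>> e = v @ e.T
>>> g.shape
(23, 3)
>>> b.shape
(23, 23)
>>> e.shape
(3, 19)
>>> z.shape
(23, 23)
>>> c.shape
(3, 23)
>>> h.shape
(3,)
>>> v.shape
(3, 3)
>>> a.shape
(3, 19)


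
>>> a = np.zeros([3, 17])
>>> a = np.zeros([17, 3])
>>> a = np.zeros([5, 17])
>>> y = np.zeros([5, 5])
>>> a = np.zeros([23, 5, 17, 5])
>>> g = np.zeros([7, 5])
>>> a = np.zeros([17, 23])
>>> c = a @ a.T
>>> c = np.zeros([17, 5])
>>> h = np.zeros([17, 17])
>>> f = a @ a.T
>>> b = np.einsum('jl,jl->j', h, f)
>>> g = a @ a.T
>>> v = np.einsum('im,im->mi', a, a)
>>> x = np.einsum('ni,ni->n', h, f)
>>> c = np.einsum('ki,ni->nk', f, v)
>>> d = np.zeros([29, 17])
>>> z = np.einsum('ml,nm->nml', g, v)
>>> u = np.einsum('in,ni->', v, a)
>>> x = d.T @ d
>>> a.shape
(17, 23)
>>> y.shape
(5, 5)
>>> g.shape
(17, 17)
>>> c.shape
(23, 17)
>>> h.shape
(17, 17)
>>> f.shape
(17, 17)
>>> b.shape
(17,)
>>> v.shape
(23, 17)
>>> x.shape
(17, 17)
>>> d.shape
(29, 17)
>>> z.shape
(23, 17, 17)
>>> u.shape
()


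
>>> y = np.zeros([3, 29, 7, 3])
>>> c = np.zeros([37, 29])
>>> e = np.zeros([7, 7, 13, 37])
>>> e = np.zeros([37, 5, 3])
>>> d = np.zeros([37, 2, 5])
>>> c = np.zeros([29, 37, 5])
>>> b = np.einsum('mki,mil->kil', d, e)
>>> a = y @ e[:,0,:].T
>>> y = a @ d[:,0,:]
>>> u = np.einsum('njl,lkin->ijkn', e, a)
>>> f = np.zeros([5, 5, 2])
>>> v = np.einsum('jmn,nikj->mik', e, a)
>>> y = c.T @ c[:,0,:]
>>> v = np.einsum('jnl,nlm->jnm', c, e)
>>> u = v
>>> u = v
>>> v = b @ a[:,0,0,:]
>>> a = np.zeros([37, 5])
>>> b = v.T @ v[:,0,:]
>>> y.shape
(5, 37, 5)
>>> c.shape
(29, 37, 5)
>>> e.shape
(37, 5, 3)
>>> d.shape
(37, 2, 5)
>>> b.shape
(37, 5, 37)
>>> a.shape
(37, 5)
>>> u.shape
(29, 37, 3)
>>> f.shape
(5, 5, 2)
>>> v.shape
(2, 5, 37)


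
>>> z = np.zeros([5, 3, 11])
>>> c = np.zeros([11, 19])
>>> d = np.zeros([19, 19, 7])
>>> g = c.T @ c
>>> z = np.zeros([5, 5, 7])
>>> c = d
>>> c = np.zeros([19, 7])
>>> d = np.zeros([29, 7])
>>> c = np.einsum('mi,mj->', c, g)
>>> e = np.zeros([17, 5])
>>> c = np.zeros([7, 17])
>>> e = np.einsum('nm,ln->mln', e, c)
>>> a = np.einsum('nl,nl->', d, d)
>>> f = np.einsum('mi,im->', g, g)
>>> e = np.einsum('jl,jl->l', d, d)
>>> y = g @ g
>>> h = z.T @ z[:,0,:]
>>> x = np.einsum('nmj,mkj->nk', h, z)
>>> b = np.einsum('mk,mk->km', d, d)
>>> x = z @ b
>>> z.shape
(5, 5, 7)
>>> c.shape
(7, 17)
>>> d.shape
(29, 7)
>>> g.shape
(19, 19)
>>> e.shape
(7,)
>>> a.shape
()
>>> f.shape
()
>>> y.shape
(19, 19)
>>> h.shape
(7, 5, 7)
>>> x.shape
(5, 5, 29)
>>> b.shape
(7, 29)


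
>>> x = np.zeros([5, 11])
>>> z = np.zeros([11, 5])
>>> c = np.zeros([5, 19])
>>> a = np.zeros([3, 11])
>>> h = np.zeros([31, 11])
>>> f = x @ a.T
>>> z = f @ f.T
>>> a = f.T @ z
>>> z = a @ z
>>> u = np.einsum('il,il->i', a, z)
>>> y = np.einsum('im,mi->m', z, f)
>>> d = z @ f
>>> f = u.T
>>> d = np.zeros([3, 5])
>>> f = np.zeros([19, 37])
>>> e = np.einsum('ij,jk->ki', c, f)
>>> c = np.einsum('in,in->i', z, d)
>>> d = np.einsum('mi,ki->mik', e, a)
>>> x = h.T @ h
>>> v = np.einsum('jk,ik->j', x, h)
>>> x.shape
(11, 11)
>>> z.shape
(3, 5)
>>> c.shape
(3,)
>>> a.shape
(3, 5)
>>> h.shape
(31, 11)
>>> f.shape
(19, 37)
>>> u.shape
(3,)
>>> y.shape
(5,)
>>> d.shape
(37, 5, 3)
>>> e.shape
(37, 5)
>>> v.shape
(11,)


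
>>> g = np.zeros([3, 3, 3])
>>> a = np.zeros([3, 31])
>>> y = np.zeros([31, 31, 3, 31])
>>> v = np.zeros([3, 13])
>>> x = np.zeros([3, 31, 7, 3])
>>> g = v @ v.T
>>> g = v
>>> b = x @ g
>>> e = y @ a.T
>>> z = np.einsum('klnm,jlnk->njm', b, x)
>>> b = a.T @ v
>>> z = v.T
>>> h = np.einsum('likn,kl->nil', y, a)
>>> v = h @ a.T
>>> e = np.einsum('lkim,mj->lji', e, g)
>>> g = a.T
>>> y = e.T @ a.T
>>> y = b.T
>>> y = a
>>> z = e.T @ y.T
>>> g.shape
(31, 3)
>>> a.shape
(3, 31)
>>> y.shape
(3, 31)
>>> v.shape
(31, 31, 3)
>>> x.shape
(3, 31, 7, 3)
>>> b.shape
(31, 13)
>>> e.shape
(31, 13, 3)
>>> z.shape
(3, 13, 3)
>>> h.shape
(31, 31, 31)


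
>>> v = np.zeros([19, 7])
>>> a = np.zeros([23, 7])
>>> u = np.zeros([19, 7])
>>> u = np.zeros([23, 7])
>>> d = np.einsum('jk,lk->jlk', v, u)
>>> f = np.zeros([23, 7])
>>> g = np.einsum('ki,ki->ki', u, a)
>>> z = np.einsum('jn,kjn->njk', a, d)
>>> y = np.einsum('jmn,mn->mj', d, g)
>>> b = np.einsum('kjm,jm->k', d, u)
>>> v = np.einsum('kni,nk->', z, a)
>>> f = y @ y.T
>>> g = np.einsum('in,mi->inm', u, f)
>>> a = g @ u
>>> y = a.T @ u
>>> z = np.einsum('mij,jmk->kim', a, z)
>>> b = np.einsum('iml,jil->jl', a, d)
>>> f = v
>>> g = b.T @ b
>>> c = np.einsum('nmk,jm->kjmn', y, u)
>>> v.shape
()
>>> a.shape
(23, 7, 7)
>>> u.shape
(23, 7)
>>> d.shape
(19, 23, 7)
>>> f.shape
()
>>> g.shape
(7, 7)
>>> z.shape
(19, 7, 23)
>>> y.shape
(7, 7, 7)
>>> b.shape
(19, 7)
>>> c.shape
(7, 23, 7, 7)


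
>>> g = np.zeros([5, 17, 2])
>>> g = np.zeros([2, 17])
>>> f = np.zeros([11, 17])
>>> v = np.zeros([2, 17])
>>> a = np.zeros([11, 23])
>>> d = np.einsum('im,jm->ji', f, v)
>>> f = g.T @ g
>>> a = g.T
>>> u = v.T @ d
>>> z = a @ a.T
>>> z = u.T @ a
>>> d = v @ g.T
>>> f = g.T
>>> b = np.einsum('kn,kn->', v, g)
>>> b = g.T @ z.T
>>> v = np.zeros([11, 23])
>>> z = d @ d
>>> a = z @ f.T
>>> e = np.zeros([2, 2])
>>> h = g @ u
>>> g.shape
(2, 17)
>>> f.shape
(17, 2)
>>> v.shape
(11, 23)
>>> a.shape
(2, 17)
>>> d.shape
(2, 2)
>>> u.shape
(17, 11)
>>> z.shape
(2, 2)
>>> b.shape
(17, 11)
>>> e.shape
(2, 2)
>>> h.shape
(2, 11)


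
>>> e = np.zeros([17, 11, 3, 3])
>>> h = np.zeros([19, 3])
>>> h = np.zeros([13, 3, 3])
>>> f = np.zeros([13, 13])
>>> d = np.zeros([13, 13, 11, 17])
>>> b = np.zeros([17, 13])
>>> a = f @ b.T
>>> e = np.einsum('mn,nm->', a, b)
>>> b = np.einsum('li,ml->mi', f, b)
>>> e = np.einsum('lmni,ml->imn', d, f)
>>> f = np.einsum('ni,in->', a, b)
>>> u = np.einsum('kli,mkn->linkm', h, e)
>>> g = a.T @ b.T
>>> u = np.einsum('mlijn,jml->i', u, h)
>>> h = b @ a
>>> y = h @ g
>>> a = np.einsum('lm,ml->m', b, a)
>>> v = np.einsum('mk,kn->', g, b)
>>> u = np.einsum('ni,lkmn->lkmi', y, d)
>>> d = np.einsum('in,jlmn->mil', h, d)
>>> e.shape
(17, 13, 11)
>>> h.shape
(17, 17)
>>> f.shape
()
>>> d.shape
(11, 17, 13)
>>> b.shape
(17, 13)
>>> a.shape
(13,)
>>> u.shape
(13, 13, 11, 17)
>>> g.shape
(17, 17)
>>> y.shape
(17, 17)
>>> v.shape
()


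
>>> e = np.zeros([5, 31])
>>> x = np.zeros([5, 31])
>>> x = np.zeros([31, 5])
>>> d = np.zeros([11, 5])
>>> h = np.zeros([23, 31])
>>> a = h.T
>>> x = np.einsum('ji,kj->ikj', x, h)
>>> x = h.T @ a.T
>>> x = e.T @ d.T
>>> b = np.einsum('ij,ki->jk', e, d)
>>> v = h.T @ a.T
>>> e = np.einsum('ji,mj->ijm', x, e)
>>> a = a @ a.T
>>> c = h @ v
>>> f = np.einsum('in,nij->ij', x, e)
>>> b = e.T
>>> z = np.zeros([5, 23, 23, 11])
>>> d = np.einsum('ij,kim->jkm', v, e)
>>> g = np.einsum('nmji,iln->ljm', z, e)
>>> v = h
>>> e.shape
(11, 31, 5)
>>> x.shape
(31, 11)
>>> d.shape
(31, 11, 5)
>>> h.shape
(23, 31)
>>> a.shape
(31, 31)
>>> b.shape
(5, 31, 11)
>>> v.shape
(23, 31)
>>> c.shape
(23, 31)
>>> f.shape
(31, 5)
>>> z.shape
(5, 23, 23, 11)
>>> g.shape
(31, 23, 23)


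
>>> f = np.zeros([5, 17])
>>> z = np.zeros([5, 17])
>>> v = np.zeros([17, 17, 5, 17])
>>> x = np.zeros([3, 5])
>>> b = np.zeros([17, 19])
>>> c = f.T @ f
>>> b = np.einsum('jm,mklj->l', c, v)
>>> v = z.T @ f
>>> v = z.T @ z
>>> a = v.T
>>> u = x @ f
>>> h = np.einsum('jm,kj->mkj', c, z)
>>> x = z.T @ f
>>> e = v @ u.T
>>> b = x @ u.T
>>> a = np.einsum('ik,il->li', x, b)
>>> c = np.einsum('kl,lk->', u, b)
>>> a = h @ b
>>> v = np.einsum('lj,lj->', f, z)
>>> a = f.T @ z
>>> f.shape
(5, 17)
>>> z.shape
(5, 17)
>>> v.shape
()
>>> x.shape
(17, 17)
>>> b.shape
(17, 3)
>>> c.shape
()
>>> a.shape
(17, 17)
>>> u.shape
(3, 17)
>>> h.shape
(17, 5, 17)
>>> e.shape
(17, 3)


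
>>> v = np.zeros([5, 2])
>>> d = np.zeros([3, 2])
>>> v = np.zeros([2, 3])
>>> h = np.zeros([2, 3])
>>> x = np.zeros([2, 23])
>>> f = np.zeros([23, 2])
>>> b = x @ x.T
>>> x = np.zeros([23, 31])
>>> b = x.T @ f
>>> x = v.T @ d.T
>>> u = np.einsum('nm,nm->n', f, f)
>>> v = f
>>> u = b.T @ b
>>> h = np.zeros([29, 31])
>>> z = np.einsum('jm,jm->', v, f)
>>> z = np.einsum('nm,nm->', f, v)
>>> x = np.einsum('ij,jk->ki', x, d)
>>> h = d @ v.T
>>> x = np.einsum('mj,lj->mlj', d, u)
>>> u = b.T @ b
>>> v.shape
(23, 2)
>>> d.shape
(3, 2)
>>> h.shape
(3, 23)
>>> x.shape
(3, 2, 2)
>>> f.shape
(23, 2)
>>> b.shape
(31, 2)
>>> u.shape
(2, 2)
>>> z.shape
()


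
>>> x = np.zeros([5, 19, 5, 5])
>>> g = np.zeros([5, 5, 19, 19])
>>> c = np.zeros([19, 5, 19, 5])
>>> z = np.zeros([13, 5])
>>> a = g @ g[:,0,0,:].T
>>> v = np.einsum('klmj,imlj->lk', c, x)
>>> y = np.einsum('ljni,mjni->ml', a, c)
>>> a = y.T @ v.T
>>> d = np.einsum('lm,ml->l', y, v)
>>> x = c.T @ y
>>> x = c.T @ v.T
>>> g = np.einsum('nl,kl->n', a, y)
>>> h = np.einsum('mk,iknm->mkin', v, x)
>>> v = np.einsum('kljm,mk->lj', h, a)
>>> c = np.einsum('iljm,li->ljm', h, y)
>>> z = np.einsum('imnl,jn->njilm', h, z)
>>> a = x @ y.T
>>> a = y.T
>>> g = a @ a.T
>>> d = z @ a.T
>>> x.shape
(5, 19, 5, 5)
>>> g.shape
(5, 5)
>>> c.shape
(19, 5, 5)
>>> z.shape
(5, 13, 5, 5, 19)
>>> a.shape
(5, 19)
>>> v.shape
(19, 5)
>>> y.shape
(19, 5)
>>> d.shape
(5, 13, 5, 5, 5)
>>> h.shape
(5, 19, 5, 5)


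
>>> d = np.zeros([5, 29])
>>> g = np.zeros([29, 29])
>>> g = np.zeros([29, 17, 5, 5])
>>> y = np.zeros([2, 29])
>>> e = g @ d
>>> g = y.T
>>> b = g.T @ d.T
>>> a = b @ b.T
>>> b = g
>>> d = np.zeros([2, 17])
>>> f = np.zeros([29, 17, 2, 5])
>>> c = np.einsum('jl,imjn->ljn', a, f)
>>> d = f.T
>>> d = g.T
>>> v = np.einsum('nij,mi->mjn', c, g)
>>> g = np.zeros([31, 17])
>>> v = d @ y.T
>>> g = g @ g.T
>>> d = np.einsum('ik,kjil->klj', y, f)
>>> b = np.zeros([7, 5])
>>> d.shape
(29, 5, 17)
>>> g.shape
(31, 31)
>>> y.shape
(2, 29)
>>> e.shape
(29, 17, 5, 29)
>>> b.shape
(7, 5)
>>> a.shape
(2, 2)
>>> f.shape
(29, 17, 2, 5)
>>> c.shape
(2, 2, 5)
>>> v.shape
(2, 2)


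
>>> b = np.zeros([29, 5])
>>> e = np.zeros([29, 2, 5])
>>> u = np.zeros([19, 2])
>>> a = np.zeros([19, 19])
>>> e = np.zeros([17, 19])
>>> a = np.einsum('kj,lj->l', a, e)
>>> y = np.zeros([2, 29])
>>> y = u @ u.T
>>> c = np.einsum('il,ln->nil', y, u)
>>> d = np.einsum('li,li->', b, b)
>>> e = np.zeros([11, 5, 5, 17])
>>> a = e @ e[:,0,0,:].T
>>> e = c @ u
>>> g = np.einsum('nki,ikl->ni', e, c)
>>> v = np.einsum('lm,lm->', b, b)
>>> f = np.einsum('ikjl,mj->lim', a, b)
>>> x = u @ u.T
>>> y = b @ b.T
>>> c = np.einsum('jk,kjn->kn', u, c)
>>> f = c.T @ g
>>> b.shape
(29, 5)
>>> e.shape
(2, 19, 2)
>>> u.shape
(19, 2)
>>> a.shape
(11, 5, 5, 11)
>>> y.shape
(29, 29)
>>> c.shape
(2, 19)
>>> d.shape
()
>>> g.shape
(2, 2)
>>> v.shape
()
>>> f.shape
(19, 2)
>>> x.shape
(19, 19)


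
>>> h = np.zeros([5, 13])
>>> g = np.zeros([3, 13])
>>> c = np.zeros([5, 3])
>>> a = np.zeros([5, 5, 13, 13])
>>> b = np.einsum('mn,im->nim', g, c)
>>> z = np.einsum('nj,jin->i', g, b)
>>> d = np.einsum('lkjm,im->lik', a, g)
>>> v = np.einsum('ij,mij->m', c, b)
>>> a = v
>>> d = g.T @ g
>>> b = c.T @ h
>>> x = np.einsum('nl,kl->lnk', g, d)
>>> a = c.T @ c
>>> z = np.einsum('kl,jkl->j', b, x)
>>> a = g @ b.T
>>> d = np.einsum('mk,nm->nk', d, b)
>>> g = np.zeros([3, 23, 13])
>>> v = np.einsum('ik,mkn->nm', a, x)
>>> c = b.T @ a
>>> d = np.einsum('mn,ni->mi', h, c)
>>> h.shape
(5, 13)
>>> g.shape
(3, 23, 13)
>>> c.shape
(13, 3)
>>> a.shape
(3, 3)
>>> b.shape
(3, 13)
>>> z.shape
(13,)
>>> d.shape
(5, 3)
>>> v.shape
(13, 13)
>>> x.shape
(13, 3, 13)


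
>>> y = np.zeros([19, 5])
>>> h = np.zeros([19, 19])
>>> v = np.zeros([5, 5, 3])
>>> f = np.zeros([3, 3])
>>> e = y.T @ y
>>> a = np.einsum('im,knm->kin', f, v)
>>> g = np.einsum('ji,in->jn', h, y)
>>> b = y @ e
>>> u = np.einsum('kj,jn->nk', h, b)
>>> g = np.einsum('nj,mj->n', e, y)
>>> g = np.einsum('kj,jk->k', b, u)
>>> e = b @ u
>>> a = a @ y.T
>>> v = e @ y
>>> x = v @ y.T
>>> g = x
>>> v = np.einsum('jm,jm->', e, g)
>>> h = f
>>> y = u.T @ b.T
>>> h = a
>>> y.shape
(19, 19)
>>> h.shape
(5, 3, 19)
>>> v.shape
()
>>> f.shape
(3, 3)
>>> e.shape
(19, 19)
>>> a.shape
(5, 3, 19)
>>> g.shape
(19, 19)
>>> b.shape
(19, 5)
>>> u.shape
(5, 19)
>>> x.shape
(19, 19)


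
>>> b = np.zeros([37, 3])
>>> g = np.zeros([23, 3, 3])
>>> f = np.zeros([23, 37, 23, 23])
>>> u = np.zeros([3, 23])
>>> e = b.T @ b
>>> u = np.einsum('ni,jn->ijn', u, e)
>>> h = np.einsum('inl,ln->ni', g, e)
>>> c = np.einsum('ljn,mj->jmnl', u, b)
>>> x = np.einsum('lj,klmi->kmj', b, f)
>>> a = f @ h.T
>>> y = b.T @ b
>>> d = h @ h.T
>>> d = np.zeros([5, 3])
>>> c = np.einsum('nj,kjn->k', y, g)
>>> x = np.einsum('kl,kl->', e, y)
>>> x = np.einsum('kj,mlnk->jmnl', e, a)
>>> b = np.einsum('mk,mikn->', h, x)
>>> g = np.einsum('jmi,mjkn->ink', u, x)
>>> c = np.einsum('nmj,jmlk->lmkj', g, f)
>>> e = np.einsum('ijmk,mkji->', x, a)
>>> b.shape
()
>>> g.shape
(3, 37, 23)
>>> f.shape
(23, 37, 23, 23)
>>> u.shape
(23, 3, 3)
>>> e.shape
()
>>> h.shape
(3, 23)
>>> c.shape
(23, 37, 23, 23)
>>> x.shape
(3, 23, 23, 37)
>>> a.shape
(23, 37, 23, 3)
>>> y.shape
(3, 3)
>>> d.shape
(5, 3)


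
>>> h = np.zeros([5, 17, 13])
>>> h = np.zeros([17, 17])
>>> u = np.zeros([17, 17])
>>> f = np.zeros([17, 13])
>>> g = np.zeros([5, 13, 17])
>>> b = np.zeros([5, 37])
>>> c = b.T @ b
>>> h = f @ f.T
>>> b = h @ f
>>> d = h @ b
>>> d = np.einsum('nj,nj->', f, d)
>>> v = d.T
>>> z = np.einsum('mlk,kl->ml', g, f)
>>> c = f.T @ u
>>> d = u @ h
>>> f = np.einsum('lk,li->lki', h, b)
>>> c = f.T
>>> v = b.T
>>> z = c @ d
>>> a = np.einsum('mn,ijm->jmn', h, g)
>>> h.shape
(17, 17)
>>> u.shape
(17, 17)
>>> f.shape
(17, 17, 13)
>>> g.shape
(5, 13, 17)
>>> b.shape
(17, 13)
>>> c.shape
(13, 17, 17)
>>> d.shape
(17, 17)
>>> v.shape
(13, 17)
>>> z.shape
(13, 17, 17)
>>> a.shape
(13, 17, 17)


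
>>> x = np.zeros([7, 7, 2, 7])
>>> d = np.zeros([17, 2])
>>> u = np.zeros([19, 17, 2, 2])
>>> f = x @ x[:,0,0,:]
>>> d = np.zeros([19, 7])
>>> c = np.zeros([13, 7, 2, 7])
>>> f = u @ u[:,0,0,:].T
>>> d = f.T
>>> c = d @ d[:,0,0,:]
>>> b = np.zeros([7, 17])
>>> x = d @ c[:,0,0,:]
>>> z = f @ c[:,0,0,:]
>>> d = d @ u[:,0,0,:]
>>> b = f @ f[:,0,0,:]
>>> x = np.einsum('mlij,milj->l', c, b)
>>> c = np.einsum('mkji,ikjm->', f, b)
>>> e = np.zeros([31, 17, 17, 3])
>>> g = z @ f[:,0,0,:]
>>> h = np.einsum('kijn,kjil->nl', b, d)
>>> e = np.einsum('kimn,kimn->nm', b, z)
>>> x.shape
(2,)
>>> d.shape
(19, 2, 17, 2)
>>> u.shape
(19, 17, 2, 2)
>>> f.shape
(19, 17, 2, 19)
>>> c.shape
()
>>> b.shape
(19, 17, 2, 19)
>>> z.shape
(19, 17, 2, 19)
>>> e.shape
(19, 2)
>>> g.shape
(19, 17, 2, 19)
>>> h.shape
(19, 2)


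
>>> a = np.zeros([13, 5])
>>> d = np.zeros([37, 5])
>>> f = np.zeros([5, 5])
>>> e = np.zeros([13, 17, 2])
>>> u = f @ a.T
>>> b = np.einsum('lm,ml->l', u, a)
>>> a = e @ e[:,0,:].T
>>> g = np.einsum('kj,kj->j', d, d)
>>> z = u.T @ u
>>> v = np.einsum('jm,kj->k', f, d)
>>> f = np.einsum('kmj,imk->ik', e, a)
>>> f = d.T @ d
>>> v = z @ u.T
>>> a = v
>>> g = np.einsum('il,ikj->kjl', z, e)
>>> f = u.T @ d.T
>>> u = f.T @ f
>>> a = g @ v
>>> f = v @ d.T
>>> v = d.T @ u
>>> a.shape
(17, 2, 5)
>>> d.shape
(37, 5)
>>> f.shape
(13, 37)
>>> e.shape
(13, 17, 2)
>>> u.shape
(37, 37)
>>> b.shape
(5,)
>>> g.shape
(17, 2, 13)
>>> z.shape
(13, 13)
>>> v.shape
(5, 37)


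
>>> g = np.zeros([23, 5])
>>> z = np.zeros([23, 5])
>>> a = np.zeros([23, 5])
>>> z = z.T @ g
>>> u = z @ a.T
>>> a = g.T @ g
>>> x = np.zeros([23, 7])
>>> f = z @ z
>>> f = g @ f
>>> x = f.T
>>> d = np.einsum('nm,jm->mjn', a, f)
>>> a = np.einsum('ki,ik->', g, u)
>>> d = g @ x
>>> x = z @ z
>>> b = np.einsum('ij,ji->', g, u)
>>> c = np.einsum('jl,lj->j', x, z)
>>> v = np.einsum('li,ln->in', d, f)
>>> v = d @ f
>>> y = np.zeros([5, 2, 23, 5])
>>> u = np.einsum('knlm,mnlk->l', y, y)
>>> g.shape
(23, 5)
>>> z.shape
(5, 5)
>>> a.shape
()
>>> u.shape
(23,)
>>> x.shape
(5, 5)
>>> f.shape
(23, 5)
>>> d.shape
(23, 23)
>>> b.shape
()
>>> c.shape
(5,)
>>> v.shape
(23, 5)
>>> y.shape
(5, 2, 23, 5)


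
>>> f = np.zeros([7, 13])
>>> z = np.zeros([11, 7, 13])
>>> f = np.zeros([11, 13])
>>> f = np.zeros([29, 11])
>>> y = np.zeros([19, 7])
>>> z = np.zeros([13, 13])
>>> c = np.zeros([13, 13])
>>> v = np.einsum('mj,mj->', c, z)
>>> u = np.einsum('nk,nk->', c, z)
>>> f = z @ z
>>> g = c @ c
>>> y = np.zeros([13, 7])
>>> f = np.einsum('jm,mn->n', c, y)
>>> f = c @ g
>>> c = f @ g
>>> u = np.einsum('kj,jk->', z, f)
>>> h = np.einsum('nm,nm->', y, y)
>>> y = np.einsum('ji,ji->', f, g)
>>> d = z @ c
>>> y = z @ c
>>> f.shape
(13, 13)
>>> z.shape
(13, 13)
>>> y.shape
(13, 13)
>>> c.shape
(13, 13)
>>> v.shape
()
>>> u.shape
()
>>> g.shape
(13, 13)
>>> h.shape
()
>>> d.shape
(13, 13)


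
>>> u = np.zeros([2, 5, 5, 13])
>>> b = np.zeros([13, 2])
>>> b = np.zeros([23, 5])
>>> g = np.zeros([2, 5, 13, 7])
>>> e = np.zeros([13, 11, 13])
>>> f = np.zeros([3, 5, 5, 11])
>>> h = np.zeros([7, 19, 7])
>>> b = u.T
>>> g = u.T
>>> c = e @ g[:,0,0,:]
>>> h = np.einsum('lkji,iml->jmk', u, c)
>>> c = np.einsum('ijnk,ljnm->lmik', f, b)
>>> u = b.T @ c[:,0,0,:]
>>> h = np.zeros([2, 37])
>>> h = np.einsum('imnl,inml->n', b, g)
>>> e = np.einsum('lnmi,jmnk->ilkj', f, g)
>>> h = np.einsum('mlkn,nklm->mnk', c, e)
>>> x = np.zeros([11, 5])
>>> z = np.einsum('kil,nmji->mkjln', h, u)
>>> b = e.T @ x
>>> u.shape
(2, 5, 5, 11)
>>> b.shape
(13, 2, 3, 5)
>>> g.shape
(13, 5, 5, 2)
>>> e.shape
(11, 3, 2, 13)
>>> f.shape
(3, 5, 5, 11)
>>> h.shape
(13, 11, 3)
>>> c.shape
(13, 2, 3, 11)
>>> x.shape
(11, 5)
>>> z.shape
(5, 13, 5, 3, 2)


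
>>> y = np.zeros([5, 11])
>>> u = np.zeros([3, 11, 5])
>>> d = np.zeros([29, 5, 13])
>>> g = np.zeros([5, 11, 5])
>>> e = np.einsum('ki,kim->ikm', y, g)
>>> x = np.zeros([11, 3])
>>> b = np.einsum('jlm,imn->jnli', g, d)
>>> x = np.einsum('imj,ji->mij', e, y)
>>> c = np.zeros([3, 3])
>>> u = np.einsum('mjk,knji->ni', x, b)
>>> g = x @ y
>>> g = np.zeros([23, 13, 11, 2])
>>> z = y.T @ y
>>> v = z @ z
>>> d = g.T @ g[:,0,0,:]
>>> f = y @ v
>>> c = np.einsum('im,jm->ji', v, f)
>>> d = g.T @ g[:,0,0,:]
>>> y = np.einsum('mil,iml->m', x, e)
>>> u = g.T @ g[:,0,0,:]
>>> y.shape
(5,)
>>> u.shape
(2, 11, 13, 2)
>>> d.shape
(2, 11, 13, 2)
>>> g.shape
(23, 13, 11, 2)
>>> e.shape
(11, 5, 5)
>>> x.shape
(5, 11, 5)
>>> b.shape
(5, 13, 11, 29)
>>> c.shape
(5, 11)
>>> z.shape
(11, 11)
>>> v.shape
(11, 11)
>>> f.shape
(5, 11)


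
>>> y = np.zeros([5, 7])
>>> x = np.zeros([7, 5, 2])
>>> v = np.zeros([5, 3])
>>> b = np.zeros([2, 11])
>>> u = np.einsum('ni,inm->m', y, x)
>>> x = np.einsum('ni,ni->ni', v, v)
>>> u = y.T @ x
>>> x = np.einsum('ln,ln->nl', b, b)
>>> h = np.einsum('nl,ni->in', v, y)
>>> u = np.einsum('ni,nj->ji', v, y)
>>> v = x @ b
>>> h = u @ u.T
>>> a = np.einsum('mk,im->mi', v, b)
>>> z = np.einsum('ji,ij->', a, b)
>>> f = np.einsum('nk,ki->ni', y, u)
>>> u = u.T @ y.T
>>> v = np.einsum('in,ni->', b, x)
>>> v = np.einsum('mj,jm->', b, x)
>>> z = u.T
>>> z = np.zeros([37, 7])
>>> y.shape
(5, 7)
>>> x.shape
(11, 2)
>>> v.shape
()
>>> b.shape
(2, 11)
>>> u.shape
(3, 5)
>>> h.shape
(7, 7)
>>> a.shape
(11, 2)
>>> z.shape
(37, 7)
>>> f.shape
(5, 3)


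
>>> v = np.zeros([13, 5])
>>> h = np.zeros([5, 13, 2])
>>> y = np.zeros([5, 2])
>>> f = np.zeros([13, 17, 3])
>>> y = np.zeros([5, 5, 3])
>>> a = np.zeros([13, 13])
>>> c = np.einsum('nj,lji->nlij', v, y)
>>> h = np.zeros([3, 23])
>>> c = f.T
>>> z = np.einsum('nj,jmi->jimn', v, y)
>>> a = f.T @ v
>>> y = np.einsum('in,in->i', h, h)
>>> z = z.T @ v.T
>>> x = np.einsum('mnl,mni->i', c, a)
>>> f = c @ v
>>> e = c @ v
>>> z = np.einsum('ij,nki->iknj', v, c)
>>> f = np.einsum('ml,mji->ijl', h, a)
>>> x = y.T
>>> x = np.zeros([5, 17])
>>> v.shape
(13, 5)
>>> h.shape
(3, 23)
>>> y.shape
(3,)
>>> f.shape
(5, 17, 23)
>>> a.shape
(3, 17, 5)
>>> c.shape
(3, 17, 13)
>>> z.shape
(13, 17, 3, 5)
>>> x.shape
(5, 17)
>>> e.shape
(3, 17, 5)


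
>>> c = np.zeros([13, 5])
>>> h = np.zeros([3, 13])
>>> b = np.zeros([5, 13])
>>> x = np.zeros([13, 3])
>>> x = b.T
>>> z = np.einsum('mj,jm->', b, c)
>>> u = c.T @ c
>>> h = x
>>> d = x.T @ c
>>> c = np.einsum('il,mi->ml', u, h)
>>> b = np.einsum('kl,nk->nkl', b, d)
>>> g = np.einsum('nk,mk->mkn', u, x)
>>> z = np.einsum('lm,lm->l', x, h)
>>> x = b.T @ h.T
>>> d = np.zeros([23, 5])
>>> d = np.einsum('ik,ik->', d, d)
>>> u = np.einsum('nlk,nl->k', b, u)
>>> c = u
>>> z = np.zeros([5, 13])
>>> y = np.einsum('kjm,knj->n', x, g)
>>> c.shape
(13,)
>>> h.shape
(13, 5)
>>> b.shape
(5, 5, 13)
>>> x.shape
(13, 5, 13)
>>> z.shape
(5, 13)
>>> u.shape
(13,)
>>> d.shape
()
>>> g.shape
(13, 5, 5)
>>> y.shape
(5,)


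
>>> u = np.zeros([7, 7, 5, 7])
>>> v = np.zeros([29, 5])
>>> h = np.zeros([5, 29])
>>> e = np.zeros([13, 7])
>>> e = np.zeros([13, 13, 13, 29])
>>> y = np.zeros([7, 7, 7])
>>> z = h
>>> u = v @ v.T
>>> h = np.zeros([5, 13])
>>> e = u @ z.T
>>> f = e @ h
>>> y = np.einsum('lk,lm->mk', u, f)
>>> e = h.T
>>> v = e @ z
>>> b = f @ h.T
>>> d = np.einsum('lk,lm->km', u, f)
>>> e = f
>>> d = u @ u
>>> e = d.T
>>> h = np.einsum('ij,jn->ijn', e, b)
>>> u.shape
(29, 29)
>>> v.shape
(13, 29)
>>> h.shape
(29, 29, 5)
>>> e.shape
(29, 29)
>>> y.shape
(13, 29)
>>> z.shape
(5, 29)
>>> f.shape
(29, 13)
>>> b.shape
(29, 5)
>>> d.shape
(29, 29)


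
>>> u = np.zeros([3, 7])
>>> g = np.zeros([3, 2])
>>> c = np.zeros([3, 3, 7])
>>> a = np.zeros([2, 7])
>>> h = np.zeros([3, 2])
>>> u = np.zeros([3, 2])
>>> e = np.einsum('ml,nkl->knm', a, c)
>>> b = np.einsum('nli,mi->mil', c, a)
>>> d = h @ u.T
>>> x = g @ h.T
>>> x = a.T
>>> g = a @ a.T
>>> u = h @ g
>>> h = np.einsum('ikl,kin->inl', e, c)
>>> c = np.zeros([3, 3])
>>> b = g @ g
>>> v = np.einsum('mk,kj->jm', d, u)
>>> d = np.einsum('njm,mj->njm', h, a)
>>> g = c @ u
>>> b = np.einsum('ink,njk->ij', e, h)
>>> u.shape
(3, 2)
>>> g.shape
(3, 2)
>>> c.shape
(3, 3)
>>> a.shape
(2, 7)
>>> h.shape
(3, 7, 2)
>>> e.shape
(3, 3, 2)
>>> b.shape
(3, 7)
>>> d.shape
(3, 7, 2)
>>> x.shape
(7, 2)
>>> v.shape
(2, 3)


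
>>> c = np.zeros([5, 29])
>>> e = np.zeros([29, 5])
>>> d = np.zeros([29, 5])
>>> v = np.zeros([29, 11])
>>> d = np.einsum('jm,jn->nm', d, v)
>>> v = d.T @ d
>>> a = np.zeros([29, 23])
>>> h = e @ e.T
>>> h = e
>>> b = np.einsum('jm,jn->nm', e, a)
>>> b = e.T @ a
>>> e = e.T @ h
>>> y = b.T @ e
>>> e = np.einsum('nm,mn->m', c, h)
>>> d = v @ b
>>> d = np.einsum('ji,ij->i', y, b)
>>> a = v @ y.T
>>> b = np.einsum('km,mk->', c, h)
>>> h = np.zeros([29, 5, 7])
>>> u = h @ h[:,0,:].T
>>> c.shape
(5, 29)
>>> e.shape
(29,)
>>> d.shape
(5,)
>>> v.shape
(5, 5)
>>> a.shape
(5, 23)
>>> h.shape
(29, 5, 7)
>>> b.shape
()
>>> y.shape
(23, 5)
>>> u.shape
(29, 5, 29)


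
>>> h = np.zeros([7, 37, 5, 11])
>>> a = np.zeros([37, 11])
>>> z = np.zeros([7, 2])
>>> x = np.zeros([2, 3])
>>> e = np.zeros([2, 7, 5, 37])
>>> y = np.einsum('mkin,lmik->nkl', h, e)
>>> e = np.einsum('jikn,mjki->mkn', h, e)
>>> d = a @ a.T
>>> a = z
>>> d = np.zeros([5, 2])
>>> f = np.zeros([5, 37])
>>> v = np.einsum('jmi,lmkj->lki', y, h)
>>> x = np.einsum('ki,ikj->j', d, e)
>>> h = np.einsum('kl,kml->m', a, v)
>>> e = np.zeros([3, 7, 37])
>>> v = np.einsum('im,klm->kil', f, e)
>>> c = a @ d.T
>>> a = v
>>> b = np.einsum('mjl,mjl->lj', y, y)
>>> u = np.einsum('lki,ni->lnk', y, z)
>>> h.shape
(5,)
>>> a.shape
(3, 5, 7)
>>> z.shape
(7, 2)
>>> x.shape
(11,)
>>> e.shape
(3, 7, 37)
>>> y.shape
(11, 37, 2)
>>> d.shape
(5, 2)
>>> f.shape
(5, 37)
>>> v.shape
(3, 5, 7)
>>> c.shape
(7, 5)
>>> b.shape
(2, 37)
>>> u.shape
(11, 7, 37)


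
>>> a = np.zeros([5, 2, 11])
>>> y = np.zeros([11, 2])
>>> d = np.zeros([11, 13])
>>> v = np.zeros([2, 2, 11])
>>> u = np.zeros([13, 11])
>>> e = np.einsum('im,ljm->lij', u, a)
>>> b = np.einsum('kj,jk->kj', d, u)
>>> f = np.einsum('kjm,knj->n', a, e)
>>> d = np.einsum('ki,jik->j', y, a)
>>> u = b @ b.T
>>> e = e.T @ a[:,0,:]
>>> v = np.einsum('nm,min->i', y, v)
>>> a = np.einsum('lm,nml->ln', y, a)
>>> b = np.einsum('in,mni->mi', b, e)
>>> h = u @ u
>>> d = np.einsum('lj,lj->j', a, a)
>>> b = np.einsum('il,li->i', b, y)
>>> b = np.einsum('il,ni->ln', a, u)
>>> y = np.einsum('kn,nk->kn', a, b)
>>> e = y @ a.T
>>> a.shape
(11, 5)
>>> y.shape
(11, 5)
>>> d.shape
(5,)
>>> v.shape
(2,)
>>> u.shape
(11, 11)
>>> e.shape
(11, 11)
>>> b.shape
(5, 11)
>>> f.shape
(13,)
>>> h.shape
(11, 11)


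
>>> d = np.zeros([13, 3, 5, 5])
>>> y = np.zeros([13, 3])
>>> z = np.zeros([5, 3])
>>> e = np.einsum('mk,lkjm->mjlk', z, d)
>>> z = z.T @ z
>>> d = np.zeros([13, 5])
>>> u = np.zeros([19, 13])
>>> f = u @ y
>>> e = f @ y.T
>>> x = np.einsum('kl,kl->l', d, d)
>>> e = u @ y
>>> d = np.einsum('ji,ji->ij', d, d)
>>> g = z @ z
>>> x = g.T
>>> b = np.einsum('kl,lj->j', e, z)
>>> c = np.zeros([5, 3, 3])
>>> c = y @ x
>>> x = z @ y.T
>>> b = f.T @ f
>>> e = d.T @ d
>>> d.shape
(5, 13)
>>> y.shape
(13, 3)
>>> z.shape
(3, 3)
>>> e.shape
(13, 13)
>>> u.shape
(19, 13)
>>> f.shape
(19, 3)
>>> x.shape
(3, 13)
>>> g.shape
(3, 3)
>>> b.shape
(3, 3)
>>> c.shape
(13, 3)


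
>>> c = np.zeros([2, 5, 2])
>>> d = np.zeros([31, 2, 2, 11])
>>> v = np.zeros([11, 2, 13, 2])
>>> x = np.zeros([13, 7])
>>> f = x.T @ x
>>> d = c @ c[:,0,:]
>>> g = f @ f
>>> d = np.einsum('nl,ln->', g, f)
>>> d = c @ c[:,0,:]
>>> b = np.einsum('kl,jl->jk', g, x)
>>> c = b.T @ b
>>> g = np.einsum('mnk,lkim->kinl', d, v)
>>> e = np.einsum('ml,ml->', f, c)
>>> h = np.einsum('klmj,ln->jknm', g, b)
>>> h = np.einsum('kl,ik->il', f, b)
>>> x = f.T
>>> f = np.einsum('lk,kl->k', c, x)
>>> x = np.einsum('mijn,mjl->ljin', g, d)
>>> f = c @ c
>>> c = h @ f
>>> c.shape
(13, 7)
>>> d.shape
(2, 5, 2)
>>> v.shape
(11, 2, 13, 2)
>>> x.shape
(2, 5, 13, 11)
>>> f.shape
(7, 7)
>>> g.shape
(2, 13, 5, 11)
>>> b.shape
(13, 7)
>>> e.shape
()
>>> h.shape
(13, 7)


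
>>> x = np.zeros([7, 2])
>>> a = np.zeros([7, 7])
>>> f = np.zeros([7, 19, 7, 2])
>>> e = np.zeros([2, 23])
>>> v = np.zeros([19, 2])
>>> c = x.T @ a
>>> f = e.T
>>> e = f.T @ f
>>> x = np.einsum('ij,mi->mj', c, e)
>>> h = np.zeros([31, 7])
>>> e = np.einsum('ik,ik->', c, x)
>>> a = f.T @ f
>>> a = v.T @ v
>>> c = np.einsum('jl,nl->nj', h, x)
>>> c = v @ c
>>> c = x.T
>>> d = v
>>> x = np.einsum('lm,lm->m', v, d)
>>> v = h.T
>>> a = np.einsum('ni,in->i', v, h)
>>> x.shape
(2,)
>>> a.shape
(31,)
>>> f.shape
(23, 2)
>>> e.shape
()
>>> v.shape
(7, 31)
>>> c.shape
(7, 2)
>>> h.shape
(31, 7)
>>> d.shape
(19, 2)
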